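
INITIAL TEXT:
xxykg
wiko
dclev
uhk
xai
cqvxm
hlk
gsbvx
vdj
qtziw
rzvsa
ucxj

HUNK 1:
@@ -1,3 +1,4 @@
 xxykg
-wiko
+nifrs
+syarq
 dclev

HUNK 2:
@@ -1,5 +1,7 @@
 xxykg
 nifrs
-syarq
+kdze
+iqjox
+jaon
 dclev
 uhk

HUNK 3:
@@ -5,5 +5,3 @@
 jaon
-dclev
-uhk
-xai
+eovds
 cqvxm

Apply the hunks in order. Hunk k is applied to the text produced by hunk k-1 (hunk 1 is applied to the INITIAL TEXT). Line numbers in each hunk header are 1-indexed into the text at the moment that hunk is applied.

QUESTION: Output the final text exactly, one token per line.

Hunk 1: at line 1 remove [wiko] add [nifrs,syarq] -> 13 lines: xxykg nifrs syarq dclev uhk xai cqvxm hlk gsbvx vdj qtziw rzvsa ucxj
Hunk 2: at line 1 remove [syarq] add [kdze,iqjox,jaon] -> 15 lines: xxykg nifrs kdze iqjox jaon dclev uhk xai cqvxm hlk gsbvx vdj qtziw rzvsa ucxj
Hunk 3: at line 5 remove [dclev,uhk,xai] add [eovds] -> 13 lines: xxykg nifrs kdze iqjox jaon eovds cqvxm hlk gsbvx vdj qtziw rzvsa ucxj

Answer: xxykg
nifrs
kdze
iqjox
jaon
eovds
cqvxm
hlk
gsbvx
vdj
qtziw
rzvsa
ucxj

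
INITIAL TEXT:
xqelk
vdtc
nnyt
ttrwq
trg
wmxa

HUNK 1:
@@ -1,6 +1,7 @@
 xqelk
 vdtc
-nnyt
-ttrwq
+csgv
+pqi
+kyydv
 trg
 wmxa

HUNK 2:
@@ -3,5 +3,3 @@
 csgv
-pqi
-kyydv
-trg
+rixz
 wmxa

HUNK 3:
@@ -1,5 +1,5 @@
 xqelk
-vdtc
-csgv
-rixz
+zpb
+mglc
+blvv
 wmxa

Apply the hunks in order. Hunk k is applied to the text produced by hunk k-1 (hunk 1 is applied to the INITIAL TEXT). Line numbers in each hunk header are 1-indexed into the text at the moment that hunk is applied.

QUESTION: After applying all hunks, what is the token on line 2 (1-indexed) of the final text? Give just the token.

Hunk 1: at line 1 remove [nnyt,ttrwq] add [csgv,pqi,kyydv] -> 7 lines: xqelk vdtc csgv pqi kyydv trg wmxa
Hunk 2: at line 3 remove [pqi,kyydv,trg] add [rixz] -> 5 lines: xqelk vdtc csgv rixz wmxa
Hunk 3: at line 1 remove [vdtc,csgv,rixz] add [zpb,mglc,blvv] -> 5 lines: xqelk zpb mglc blvv wmxa
Final line 2: zpb

Answer: zpb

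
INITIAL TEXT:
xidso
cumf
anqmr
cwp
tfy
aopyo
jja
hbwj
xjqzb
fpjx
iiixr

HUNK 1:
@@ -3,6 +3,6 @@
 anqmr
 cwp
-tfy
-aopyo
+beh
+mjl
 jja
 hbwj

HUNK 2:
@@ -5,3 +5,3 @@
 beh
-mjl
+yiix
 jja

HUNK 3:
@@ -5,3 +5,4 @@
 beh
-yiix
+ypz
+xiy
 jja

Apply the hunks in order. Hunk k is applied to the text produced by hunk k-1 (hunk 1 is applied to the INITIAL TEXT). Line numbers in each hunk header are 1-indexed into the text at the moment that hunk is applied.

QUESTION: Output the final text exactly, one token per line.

Hunk 1: at line 3 remove [tfy,aopyo] add [beh,mjl] -> 11 lines: xidso cumf anqmr cwp beh mjl jja hbwj xjqzb fpjx iiixr
Hunk 2: at line 5 remove [mjl] add [yiix] -> 11 lines: xidso cumf anqmr cwp beh yiix jja hbwj xjqzb fpjx iiixr
Hunk 3: at line 5 remove [yiix] add [ypz,xiy] -> 12 lines: xidso cumf anqmr cwp beh ypz xiy jja hbwj xjqzb fpjx iiixr

Answer: xidso
cumf
anqmr
cwp
beh
ypz
xiy
jja
hbwj
xjqzb
fpjx
iiixr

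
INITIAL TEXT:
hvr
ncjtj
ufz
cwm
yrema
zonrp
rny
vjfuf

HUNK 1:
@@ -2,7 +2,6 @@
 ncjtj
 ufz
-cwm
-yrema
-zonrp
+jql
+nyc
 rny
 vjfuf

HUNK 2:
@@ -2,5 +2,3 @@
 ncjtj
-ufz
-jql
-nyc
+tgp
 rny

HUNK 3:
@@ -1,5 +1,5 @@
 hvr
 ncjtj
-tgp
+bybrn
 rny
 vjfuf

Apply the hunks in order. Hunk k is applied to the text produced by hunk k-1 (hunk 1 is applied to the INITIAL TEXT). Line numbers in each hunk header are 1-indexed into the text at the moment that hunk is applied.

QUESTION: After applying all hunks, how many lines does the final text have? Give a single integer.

Answer: 5

Derivation:
Hunk 1: at line 2 remove [cwm,yrema,zonrp] add [jql,nyc] -> 7 lines: hvr ncjtj ufz jql nyc rny vjfuf
Hunk 2: at line 2 remove [ufz,jql,nyc] add [tgp] -> 5 lines: hvr ncjtj tgp rny vjfuf
Hunk 3: at line 1 remove [tgp] add [bybrn] -> 5 lines: hvr ncjtj bybrn rny vjfuf
Final line count: 5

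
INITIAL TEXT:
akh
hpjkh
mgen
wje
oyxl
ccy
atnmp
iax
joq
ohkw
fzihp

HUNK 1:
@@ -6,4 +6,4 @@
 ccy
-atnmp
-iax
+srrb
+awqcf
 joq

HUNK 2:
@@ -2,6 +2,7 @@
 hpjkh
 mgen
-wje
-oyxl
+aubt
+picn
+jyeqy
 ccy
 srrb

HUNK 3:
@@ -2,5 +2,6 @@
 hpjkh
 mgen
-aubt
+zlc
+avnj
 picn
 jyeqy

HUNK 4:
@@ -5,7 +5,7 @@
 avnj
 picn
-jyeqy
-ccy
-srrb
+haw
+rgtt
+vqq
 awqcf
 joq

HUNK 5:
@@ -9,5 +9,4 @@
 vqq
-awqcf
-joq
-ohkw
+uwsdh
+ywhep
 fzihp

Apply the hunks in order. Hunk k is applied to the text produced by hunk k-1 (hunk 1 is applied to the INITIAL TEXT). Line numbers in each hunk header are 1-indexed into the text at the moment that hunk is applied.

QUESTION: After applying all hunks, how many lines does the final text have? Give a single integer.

Answer: 12

Derivation:
Hunk 1: at line 6 remove [atnmp,iax] add [srrb,awqcf] -> 11 lines: akh hpjkh mgen wje oyxl ccy srrb awqcf joq ohkw fzihp
Hunk 2: at line 2 remove [wje,oyxl] add [aubt,picn,jyeqy] -> 12 lines: akh hpjkh mgen aubt picn jyeqy ccy srrb awqcf joq ohkw fzihp
Hunk 3: at line 2 remove [aubt] add [zlc,avnj] -> 13 lines: akh hpjkh mgen zlc avnj picn jyeqy ccy srrb awqcf joq ohkw fzihp
Hunk 4: at line 5 remove [jyeqy,ccy,srrb] add [haw,rgtt,vqq] -> 13 lines: akh hpjkh mgen zlc avnj picn haw rgtt vqq awqcf joq ohkw fzihp
Hunk 5: at line 9 remove [awqcf,joq,ohkw] add [uwsdh,ywhep] -> 12 lines: akh hpjkh mgen zlc avnj picn haw rgtt vqq uwsdh ywhep fzihp
Final line count: 12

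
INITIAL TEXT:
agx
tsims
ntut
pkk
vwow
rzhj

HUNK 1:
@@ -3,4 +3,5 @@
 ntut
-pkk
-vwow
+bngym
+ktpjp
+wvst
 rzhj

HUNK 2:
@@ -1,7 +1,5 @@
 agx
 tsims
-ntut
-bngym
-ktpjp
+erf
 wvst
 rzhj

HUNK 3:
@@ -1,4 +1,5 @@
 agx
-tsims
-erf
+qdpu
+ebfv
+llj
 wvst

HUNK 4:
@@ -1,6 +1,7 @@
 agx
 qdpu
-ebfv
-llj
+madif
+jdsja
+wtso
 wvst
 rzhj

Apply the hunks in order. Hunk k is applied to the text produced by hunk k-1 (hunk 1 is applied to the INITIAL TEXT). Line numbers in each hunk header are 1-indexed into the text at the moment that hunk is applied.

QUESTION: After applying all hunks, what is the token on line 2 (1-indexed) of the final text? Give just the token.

Hunk 1: at line 3 remove [pkk,vwow] add [bngym,ktpjp,wvst] -> 7 lines: agx tsims ntut bngym ktpjp wvst rzhj
Hunk 2: at line 1 remove [ntut,bngym,ktpjp] add [erf] -> 5 lines: agx tsims erf wvst rzhj
Hunk 3: at line 1 remove [tsims,erf] add [qdpu,ebfv,llj] -> 6 lines: agx qdpu ebfv llj wvst rzhj
Hunk 4: at line 1 remove [ebfv,llj] add [madif,jdsja,wtso] -> 7 lines: agx qdpu madif jdsja wtso wvst rzhj
Final line 2: qdpu

Answer: qdpu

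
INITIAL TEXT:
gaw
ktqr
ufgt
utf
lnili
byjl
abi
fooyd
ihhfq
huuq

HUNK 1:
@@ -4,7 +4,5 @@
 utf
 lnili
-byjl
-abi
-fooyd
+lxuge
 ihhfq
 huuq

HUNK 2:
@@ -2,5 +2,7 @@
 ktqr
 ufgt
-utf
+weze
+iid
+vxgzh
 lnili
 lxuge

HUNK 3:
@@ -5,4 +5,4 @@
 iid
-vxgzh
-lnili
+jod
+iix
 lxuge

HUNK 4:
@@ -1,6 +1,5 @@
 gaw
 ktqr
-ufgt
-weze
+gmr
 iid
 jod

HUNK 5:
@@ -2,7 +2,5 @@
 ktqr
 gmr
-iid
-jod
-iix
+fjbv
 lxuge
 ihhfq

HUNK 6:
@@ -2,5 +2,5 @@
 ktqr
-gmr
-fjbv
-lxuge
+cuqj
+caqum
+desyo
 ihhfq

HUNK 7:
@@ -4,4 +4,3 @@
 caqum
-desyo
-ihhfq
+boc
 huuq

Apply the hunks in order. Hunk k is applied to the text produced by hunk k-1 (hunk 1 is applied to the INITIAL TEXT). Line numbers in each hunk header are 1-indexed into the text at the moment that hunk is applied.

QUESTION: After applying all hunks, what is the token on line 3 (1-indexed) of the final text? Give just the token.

Answer: cuqj

Derivation:
Hunk 1: at line 4 remove [byjl,abi,fooyd] add [lxuge] -> 8 lines: gaw ktqr ufgt utf lnili lxuge ihhfq huuq
Hunk 2: at line 2 remove [utf] add [weze,iid,vxgzh] -> 10 lines: gaw ktqr ufgt weze iid vxgzh lnili lxuge ihhfq huuq
Hunk 3: at line 5 remove [vxgzh,lnili] add [jod,iix] -> 10 lines: gaw ktqr ufgt weze iid jod iix lxuge ihhfq huuq
Hunk 4: at line 1 remove [ufgt,weze] add [gmr] -> 9 lines: gaw ktqr gmr iid jod iix lxuge ihhfq huuq
Hunk 5: at line 2 remove [iid,jod,iix] add [fjbv] -> 7 lines: gaw ktqr gmr fjbv lxuge ihhfq huuq
Hunk 6: at line 2 remove [gmr,fjbv,lxuge] add [cuqj,caqum,desyo] -> 7 lines: gaw ktqr cuqj caqum desyo ihhfq huuq
Hunk 7: at line 4 remove [desyo,ihhfq] add [boc] -> 6 lines: gaw ktqr cuqj caqum boc huuq
Final line 3: cuqj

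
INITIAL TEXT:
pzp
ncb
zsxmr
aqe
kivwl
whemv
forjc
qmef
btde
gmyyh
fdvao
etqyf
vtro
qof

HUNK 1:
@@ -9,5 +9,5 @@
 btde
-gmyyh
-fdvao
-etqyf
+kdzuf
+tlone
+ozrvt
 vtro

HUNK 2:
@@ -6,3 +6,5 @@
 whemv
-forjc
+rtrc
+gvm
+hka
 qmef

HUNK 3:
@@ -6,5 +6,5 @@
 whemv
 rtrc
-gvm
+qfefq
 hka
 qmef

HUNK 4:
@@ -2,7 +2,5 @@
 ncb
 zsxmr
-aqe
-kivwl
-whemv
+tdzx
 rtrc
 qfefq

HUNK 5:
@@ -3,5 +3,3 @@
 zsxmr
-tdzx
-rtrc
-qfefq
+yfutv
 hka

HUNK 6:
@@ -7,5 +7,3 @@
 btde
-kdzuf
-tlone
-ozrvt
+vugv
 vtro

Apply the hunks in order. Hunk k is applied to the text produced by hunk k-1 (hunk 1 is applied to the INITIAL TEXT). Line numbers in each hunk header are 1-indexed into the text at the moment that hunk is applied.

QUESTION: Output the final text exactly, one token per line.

Answer: pzp
ncb
zsxmr
yfutv
hka
qmef
btde
vugv
vtro
qof

Derivation:
Hunk 1: at line 9 remove [gmyyh,fdvao,etqyf] add [kdzuf,tlone,ozrvt] -> 14 lines: pzp ncb zsxmr aqe kivwl whemv forjc qmef btde kdzuf tlone ozrvt vtro qof
Hunk 2: at line 6 remove [forjc] add [rtrc,gvm,hka] -> 16 lines: pzp ncb zsxmr aqe kivwl whemv rtrc gvm hka qmef btde kdzuf tlone ozrvt vtro qof
Hunk 3: at line 6 remove [gvm] add [qfefq] -> 16 lines: pzp ncb zsxmr aqe kivwl whemv rtrc qfefq hka qmef btde kdzuf tlone ozrvt vtro qof
Hunk 4: at line 2 remove [aqe,kivwl,whemv] add [tdzx] -> 14 lines: pzp ncb zsxmr tdzx rtrc qfefq hka qmef btde kdzuf tlone ozrvt vtro qof
Hunk 5: at line 3 remove [tdzx,rtrc,qfefq] add [yfutv] -> 12 lines: pzp ncb zsxmr yfutv hka qmef btde kdzuf tlone ozrvt vtro qof
Hunk 6: at line 7 remove [kdzuf,tlone,ozrvt] add [vugv] -> 10 lines: pzp ncb zsxmr yfutv hka qmef btde vugv vtro qof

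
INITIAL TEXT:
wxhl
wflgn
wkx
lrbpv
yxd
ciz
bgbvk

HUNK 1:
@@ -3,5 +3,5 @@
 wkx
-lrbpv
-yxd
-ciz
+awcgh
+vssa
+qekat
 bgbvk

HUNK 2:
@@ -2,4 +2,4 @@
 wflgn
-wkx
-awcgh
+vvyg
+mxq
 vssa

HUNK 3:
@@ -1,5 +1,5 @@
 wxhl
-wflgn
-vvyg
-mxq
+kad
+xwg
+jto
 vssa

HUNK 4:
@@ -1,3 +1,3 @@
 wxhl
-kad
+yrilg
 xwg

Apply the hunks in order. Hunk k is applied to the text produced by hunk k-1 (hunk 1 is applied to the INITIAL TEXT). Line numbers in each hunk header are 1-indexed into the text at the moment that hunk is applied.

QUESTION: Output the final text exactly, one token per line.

Answer: wxhl
yrilg
xwg
jto
vssa
qekat
bgbvk

Derivation:
Hunk 1: at line 3 remove [lrbpv,yxd,ciz] add [awcgh,vssa,qekat] -> 7 lines: wxhl wflgn wkx awcgh vssa qekat bgbvk
Hunk 2: at line 2 remove [wkx,awcgh] add [vvyg,mxq] -> 7 lines: wxhl wflgn vvyg mxq vssa qekat bgbvk
Hunk 3: at line 1 remove [wflgn,vvyg,mxq] add [kad,xwg,jto] -> 7 lines: wxhl kad xwg jto vssa qekat bgbvk
Hunk 4: at line 1 remove [kad] add [yrilg] -> 7 lines: wxhl yrilg xwg jto vssa qekat bgbvk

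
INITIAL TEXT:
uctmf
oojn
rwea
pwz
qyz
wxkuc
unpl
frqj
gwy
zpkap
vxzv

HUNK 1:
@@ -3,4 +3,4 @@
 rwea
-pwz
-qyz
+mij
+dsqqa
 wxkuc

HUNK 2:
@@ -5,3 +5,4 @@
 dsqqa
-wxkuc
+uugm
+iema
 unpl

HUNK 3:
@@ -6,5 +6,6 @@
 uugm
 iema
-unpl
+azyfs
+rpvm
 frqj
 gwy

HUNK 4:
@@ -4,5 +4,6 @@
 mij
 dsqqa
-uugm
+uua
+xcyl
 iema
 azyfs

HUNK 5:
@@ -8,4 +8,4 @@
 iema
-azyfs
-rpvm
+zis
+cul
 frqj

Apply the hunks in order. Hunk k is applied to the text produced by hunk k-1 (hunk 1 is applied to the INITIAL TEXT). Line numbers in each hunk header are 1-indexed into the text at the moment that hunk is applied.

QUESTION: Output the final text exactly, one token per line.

Answer: uctmf
oojn
rwea
mij
dsqqa
uua
xcyl
iema
zis
cul
frqj
gwy
zpkap
vxzv

Derivation:
Hunk 1: at line 3 remove [pwz,qyz] add [mij,dsqqa] -> 11 lines: uctmf oojn rwea mij dsqqa wxkuc unpl frqj gwy zpkap vxzv
Hunk 2: at line 5 remove [wxkuc] add [uugm,iema] -> 12 lines: uctmf oojn rwea mij dsqqa uugm iema unpl frqj gwy zpkap vxzv
Hunk 3: at line 6 remove [unpl] add [azyfs,rpvm] -> 13 lines: uctmf oojn rwea mij dsqqa uugm iema azyfs rpvm frqj gwy zpkap vxzv
Hunk 4: at line 4 remove [uugm] add [uua,xcyl] -> 14 lines: uctmf oojn rwea mij dsqqa uua xcyl iema azyfs rpvm frqj gwy zpkap vxzv
Hunk 5: at line 8 remove [azyfs,rpvm] add [zis,cul] -> 14 lines: uctmf oojn rwea mij dsqqa uua xcyl iema zis cul frqj gwy zpkap vxzv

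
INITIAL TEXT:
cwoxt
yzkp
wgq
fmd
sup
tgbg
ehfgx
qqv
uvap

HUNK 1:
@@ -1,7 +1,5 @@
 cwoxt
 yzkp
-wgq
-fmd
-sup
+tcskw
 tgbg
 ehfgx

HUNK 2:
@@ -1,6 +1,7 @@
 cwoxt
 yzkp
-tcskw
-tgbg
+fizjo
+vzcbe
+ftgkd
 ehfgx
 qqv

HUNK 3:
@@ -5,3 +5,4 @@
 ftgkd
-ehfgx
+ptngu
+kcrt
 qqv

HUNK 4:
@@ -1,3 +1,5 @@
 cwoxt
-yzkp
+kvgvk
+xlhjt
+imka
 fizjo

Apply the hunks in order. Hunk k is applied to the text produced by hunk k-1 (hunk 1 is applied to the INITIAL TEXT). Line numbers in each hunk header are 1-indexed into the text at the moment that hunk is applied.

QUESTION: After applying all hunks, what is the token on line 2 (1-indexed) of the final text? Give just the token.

Hunk 1: at line 1 remove [wgq,fmd,sup] add [tcskw] -> 7 lines: cwoxt yzkp tcskw tgbg ehfgx qqv uvap
Hunk 2: at line 1 remove [tcskw,tgbg] add [fizjo,vzcbe,ftgkd] -> 8 lines: cwoxt yzkp fizjo vzcbe ftgkd ehfgx qqv uvap
Hunk 3: at line 5 remove [ehfgx] add [ptngu,kcrt] -> 9 lines: cwoxt yzkp fizjo vzcbe ftgkd ptngu kcrt qqv uvap
Hunk 4: at line 1 remove [yzkp] add [kvgvk,xlhjt,imka] -> 11 lines: cwoxt kvgvk xlhjt imka fizjo vzcbe ftgkd ptngu kcrt qqv uvap
Final line 2: kvgvk

Answer: kvgvk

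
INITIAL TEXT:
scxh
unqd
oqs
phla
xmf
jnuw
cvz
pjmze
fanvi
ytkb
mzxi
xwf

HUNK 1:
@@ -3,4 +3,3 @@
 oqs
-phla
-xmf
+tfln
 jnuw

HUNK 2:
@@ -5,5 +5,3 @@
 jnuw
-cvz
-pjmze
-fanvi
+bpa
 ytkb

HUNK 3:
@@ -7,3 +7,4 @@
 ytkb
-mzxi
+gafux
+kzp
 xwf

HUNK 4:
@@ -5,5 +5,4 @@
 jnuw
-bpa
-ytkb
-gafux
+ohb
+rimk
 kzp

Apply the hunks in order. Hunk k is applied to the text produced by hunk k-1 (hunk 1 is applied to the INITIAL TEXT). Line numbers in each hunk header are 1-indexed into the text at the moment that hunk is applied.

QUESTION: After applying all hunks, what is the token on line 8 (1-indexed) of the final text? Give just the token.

Hunk 1: at line 3 remove [phla,xmf] add [tfln] -> 11 lines: scxh unqd oqs tfln jnuw cvz pjmze fanvi ytkb mzxi xwf
Hunk 2: at line 5 remove [cvz,pjmze,fanvi] add [bpa] -> 9 lines: scxh unqd oqs tfln jnuw bpa ytkb mzxi xwf
Hunk 3: at line 7 remove [mzxi] add [gafux,kzp] -> 10 lines: scxh unqd oqs tfln jnuw bpa ytkb gafux kzp xwf
Hunk 4: at line 5 remove [bpa,ytkb,gafux] add [ohb,rimk] -> 9 lines: scxh unqd oqs tfln jnuw ohb rimk kzp xwf
Final line 8: kzp

Answer: kzp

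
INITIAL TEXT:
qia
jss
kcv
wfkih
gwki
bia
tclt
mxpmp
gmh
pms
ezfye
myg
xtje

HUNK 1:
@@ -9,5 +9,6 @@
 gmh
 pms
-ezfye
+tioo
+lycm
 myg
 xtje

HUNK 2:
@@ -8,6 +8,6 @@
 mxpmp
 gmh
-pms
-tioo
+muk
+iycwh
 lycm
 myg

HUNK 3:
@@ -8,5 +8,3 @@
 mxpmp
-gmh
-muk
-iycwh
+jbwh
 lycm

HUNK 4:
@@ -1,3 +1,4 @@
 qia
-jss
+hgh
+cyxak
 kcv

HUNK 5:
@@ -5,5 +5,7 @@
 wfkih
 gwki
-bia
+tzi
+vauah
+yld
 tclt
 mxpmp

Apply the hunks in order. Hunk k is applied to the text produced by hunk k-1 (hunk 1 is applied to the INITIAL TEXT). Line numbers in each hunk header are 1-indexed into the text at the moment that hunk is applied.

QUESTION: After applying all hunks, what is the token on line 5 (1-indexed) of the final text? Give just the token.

Answer: wfkih

Derivation:
Hunk 1: at line 9 remove [ezfye] add [tioo,lycm] -> 14 lines: qia jss kcv wfkih gwki bia tclt mxpmp gmh pms tioo lycm myg xtje
Hunk 2: at line 8 remove [pms,tioo] add [muk,iycwh] -> 14 lines: qia jss kcv wfkih gwki bia tclt mxpmp gmh muk iycwh lycm myg xtje
Hunk 3: at line 8 remove [gmh,muk,iycwh] add [jbwh] -> 12 lines: qia jss kcv wfkih gwki bia tclt mxpmp jbwh lycm myg xtje
Hunk 4: at line 1 remove [jss] add [hgh,cyxak] -> 13 lines: qia hgh cyxak kcv wfkih gwki bia tclt mxpmp jbwh lycm myg xtje
Hunk 5: at line 5 remove [bia] add [tzi,vauah,yld] -> 15 lines: qia hgh cyxak kcv wfkih gwki tzi vauah yld tclt mxpmp jbwh lycm myg xtje
Final line 5: wfkih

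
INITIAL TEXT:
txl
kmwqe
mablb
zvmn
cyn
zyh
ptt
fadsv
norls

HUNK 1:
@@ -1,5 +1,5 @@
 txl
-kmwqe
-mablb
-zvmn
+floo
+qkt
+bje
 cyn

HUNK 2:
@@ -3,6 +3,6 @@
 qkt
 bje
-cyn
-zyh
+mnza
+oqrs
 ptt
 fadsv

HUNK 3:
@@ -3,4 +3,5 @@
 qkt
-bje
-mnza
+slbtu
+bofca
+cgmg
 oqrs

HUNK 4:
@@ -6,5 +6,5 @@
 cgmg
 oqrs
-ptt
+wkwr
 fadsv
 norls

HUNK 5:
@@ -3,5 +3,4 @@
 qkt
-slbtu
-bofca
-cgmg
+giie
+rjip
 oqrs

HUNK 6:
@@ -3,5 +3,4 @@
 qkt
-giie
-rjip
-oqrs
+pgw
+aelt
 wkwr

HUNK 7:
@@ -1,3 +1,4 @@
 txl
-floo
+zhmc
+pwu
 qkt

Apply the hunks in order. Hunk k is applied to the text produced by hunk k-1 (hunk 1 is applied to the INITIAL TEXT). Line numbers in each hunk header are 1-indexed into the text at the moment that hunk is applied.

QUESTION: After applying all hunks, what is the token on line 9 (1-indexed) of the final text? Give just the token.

Hunk 1: at line 1 remove [kmwqe,mablb,zvmn] add [floo,qkt,bje] -> 9 lines: txl floo qkt bje cyn zyh ptt fadsv norls
Hunk 2: at line 3 remove [cyn,zyh] add [mnza,oqrs] -> 9 lines: txl floo qkt bje mnza oqrs ptt fadsv norls
Hunk 3: at line 3 remove [bje,mnza] add [slbtu,bofca,cgmg] -> 10 lines: txl floo qkt slbtu bofca cgmg oqrs ptt fadsv norls
Hunk 4: at line 6 remove [ptt] add [wkwr] -> 10 lines: txl floo qkt slbtu bofca cgmg oqrs wkwr fadsv norls
Hunk 5: at line 3 remove [slbtu,bofca,cgmg] add [giie,rjip] -> 9 lines: txl floo qkt giie rjip oqrs wkwr fadsv norls
Hunk 6: at line 3 remove [giie,rjip,oqrs] add [pgw,aelt] -> 8 lines: txl floo qkt pgw aelt wkwr fadsv norls
Hunk 7: at line 1 remove [floo] add [zhmc,pwu] -> 9 lines: txl zhmc pwu qkt pgw aelt wkwr fadsv norls
Final line 9: norls

Answer: norls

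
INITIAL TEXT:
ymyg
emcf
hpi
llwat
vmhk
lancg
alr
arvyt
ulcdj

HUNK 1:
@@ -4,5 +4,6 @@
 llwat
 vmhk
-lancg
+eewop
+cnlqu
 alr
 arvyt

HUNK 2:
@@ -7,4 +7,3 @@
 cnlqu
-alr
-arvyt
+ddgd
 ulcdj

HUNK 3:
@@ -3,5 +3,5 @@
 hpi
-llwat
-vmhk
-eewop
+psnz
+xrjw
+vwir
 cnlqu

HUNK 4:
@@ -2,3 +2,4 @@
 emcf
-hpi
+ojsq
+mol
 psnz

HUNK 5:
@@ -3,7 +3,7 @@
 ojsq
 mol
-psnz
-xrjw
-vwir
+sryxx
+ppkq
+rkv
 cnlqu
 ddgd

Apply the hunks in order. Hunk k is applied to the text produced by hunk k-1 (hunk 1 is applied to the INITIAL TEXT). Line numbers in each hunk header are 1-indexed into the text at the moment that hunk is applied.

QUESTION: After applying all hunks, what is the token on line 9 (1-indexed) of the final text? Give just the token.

Answer: ddgd

Derivation:
Hunk 1: at line 4 remove [lancg] add [eewop,cnlqu] -> 10 lines: ymyg emcf hpi llwat vmhk eewop cnlqu alr arvyt ulcdj
Hunk 2: at line 7 remove [alr,arvyt] add [ddgd] -> 9 lines: ymyg emcf hpi llwat vmhk eewop cnlqu ddgd ulcdj
Hunk 3: at line 3 remove [llwat,vmhk,eewop] add [psnz,xrjw,vwir] -> 9 lines: ymyg emcf hpi psnz xrjw vwir cnlqu ddgd ulcdj
Hunk 4: at line 2 remove [hpi] add [ojsq,mol] -> 10 lines: ymyg emcf ojsq mol psnz xrjw vwir cnlqu ddgd ulcdj
Hunk 5: at line 3 remove [psnz,xrjw,vwir] add [sryxx,ppkq,rkv] -> 10 lines: ymyg emcf ojsq mol sryxx ppkq rkv cnlqu ddgd ulcdj
Final line 9: ddgd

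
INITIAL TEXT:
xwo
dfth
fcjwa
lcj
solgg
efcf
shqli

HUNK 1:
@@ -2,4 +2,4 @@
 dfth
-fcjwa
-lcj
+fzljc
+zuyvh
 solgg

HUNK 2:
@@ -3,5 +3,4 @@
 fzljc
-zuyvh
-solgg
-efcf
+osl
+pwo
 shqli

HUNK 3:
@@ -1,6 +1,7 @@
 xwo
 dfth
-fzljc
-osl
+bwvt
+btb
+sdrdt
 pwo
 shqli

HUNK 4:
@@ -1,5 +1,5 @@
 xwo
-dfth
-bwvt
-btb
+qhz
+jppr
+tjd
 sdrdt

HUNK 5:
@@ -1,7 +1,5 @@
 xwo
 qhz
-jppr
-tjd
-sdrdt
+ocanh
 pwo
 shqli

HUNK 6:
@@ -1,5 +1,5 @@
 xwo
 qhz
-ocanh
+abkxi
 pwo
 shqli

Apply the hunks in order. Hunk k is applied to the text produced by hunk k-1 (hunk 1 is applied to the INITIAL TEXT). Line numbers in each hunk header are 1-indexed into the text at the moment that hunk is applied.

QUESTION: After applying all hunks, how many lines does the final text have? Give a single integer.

Hunk 1: at line 2 remove [fcjwa,lcj] add [fzljc,zuyvh] -> 7 lines: xwo dfth fzljc zuyvh solgg efcf shqli
Hunk 2: at line 3 remove [zuyvh,solgg,efcf] add [osl,pwo] -> 6 lines: xwo dfth fzljc osl pwo shqli
Hunk 3: at line 1 remove [fzljc,osl] add [bwvt,btb,sdrdt] -> 7 lines: xwo dfth bwvt btb sdrdt pwo shqli
Hunk 4: at line 1 remove [dfth,bwvt,btb] add [qhz,jppr,tjd] -> 7 lines: xwo qhz jppr tjd sdrdt pwo shqli
Hunk 5: at line 1 remove [jppr,tjd,sdrdt] add [ocanh] -> 5 lines: xwo qhz ocanh pwo shqli
Hunk 6: at line 1 remove [ocanh] add [abkxi] -> 5 lines: xwo qhz abkxi pwo shqli
Final line count: 5

Answer: 5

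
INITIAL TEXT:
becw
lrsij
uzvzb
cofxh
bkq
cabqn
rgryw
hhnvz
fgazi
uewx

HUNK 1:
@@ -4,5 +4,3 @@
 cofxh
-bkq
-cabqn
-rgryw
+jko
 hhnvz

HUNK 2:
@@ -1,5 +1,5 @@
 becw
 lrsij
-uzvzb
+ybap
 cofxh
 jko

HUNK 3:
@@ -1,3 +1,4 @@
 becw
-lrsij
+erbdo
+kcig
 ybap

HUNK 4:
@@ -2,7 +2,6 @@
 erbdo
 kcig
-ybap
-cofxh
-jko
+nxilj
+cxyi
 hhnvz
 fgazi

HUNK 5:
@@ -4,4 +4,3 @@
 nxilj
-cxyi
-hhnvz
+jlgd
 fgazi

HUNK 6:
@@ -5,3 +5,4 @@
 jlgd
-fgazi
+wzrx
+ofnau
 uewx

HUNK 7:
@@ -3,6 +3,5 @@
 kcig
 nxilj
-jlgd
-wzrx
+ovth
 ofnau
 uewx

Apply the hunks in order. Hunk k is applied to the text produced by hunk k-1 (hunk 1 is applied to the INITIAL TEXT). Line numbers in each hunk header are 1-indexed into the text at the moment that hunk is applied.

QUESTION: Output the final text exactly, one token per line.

Answer: becw
erbdo
kcig
nxilj
ovth
ofnau
uewx

Derivation:
Hunk 1: at line 4 remove [bkq,cabqn,rgryw] add [jko] -> 8 lines: becw lrsij uzvzb cofxh jko hhnvz fgazi uewx
Hunk 2: at line 1 remove [uzvzb] add [ybap] -> 8 lines: becw lrsij ybap cofxh jko hhnvz fgazi uewx
Hunk 3: at line 1 remove [lrsij] add [erbdo,kcig] -> 9 lines: becw erbdo kcig ybap cofxh jko hhnvz fgazi uewx
Hunk 4: at line 2 remove [ybap,cofxh,jko] add [nxilj,cxyi] -> 8 lines: becw erbdo kcig nxilj cxyi hhnvz fgazi uewx
Hunk 5: at line 4 remove [cxyi,hhnvz] add [jlgd] -> 7 lines: becw erbdo kcig nxilj jlgd fgazi uewx
Hunk 6: at line 5 remove [fgazi] add [wzrx,ofnau] -> 8 lines: becw erbdo kcig nxilj jlgd wzrx ofnau uewx
Hunk 7: at line 3 remove [jlgd,wzrx] add [ovth] -> 7 lines: becw erbdo kcig nxilj ovth ofnau uewx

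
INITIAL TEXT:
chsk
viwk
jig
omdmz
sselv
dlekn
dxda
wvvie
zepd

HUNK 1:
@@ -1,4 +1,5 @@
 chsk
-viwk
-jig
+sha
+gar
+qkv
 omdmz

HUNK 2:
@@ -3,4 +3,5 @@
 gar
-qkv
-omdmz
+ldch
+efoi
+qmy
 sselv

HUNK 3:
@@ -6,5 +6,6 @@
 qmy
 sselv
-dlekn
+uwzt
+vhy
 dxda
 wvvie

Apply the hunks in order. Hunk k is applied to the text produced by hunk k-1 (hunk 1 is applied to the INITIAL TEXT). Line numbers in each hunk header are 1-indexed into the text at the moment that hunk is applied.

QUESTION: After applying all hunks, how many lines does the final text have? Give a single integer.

Hunk 1: at line 1 remove [viwk,jig] add [sha,gar,qkv] -> 10 lines: chsk sha gar qkv omdmz sselv dlekn dxda wvvie zepd
Hunk 2: at line 3 remove [qkv,omdmz] add [ldch,efoi,qmy] -> 11 lines: chsk sha gar ldch efoi qmy sselv dlekn dxda wvvie zepd
Hunk 3: at line 6 remove [dlekn] add [uwzt,vhy] -> 12 lines: chsk sha gar ldch efoi qmy sselv uwzt vhy dxda wvvie zepd
Final line count: 12

Answer: 12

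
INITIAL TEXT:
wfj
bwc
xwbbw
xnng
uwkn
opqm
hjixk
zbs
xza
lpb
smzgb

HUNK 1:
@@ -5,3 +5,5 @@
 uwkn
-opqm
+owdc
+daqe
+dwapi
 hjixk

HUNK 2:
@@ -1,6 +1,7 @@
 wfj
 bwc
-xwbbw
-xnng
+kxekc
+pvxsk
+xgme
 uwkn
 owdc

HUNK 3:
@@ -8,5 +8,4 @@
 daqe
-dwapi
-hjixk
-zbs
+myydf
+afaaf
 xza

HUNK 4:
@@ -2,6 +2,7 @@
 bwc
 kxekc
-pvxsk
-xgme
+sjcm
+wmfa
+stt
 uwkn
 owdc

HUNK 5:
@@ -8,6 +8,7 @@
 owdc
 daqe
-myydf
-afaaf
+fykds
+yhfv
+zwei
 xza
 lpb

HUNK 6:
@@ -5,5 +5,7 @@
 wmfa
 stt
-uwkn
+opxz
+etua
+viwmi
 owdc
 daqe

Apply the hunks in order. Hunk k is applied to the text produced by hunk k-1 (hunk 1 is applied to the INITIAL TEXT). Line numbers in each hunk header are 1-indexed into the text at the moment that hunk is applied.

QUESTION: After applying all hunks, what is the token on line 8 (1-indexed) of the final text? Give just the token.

Hunk 1: at line 5 remove [opqm] add [owdc,daqe,dwapi] -> 13 lines: wfj bwc xwbbw xnng uwkn owdc daqe dwapi hjixk zbs xza lpb smzgb
Hunk 2: at line 1 remove [xwbbw,xnng] add [kxekc,pvxsk,xgme] -> 14 lines: wfj bwc kxekc pvxsk xgme uwkn owdc daqe dwapi hjixk zbs xza lpb smzgb
Hunk 3: at line 8 remove [dwapi,hjixk,zbs] add [myydf,afaaf] -> 13 lines: wfj bwc kxekc pvxsk xgme uwkn owdc daqe myydf afaaf xza lpb smzgb
Hunk 4: at line 2 remove [pvxsk,xgme] add [sjcm,wmfa,stt] -> 14 lines: wfj bwc kxekc sjcm wmfa stt uwkn owdc daqe myydf afaaf xza lpb smzgb
Hunk 5: at line 8 remove [myydf,afaaf] add [fykds,yhfv,zwei] -> 15 lines: wfj bwc kxekc sjcm wmfa stt uwkn owdc daqe fykds yhfv zwei xza lpb smzgb
Hunk 6: at line 5 remove [uwkn] add [opxz,etua,viwmi] -> 17 lines: wfj bwc kxekc sjcm wmfa stt opxz etua viwmi owdc daqe fykds yhfv zwei xza lpb smzgb
Final line 8: etua

Answer: etua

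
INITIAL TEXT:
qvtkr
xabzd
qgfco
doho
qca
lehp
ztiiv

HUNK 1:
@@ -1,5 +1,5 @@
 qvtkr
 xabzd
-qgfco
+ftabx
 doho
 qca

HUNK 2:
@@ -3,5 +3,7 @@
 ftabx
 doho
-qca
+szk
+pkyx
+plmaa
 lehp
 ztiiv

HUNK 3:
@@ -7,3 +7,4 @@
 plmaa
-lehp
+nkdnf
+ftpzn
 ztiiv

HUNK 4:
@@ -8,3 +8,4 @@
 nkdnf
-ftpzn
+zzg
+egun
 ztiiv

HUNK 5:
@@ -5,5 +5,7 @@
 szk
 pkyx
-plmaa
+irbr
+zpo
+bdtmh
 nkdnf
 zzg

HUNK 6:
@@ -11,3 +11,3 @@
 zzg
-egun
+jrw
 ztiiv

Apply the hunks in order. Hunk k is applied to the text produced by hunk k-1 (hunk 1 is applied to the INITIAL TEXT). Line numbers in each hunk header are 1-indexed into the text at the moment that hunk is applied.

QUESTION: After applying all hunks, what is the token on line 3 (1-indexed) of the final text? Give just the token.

Answer: ftabx

Derivation:
Hunk 1: at line 1 remove [qgfco] add [ftabx] -> 7 lines: qvtkr xabzd ftabx doho qca lehp ztiiv
Hunk 2: at line 3 remove [qca] add [szk,pkyx,plmaa] -> 9 lines: qvtkr xabzd ftabx doho szk pkyx plmaa lehp ztiiv
Hunk 3: at line 7 remove [lehp] add [nkdnf,ftpzn] -> 10 lines: qvtkr xabzd ftabx doho szk pkyx plmaa nkdnf ftpzn ztiiv
Hunk 4: at line 8 remove [ftpzn] add [zzg,egun] -> 11 lines: qvtkr xabzd ftabx doho szk pkyx plmaa nkdnf zzg egun ztiiv
Hunk 5: at line 5 remove [plmaa] add [irbr,zpo,bdtmh] -> 13 lines: qvtkr xabzd ftabx doho szk pkyx irbr zpo bdtmh nkdnf zzg egun ztiiv
Hunk 6: at line 11 remove [egun] add [jrw] -> 13 lines: qvtkr xabzd ftabx doho szk pkyx irbr zpo bdtmh nkdnf zzg jrw ztiiv
Final line 3: ftabx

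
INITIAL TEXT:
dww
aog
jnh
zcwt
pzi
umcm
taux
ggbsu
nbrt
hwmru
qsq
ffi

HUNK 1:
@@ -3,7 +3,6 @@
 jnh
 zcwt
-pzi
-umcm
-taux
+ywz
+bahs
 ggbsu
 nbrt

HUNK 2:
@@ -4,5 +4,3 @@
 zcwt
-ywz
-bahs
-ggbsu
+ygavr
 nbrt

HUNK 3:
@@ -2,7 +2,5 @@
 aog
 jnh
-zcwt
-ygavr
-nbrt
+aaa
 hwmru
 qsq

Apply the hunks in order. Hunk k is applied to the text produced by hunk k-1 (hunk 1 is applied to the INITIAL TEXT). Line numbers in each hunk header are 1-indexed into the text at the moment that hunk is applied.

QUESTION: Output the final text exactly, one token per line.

Hunk 1: at line 3 remove [pzi,umcm,taux] add [ywz,bahs] -> 11 lines: dww aog jnh zcwt ywz bahs ggbsu nbrt hwmru qsq ffi
Hunk 2: at line 4 remove [ywz,bahs,ggbsu] add [ygavr] -> 9 lines: dww aog jnh zcwt ygavr nbrt hwmru qsq ffi
Hunk 3: at line 2 remove [zcwt,ygavr,nbrt] add [aaa] -> 7 lines: dww aog jnh aaa hwmru qsq ffi

Answer: dww
aog
jnh
aaa
hwmru
qsq
ffi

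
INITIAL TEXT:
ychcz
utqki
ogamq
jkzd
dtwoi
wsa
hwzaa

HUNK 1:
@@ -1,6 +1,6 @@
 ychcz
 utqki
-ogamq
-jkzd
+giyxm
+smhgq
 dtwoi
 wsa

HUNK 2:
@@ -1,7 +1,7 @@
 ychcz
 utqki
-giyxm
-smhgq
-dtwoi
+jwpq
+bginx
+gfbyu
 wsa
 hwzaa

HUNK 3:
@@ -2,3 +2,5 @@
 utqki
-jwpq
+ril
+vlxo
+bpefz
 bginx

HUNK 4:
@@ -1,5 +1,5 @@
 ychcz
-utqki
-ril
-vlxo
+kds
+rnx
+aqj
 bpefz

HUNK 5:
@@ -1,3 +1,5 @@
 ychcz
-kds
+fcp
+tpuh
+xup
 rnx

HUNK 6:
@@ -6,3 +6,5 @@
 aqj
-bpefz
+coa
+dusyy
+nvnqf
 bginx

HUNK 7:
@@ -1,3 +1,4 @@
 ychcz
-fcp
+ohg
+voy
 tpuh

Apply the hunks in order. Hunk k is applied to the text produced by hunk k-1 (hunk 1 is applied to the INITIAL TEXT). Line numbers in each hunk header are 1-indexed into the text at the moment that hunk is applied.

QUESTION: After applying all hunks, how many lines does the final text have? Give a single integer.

Answer: 14

Derivation:
Hunk 1: at line 1 remove [ogamq,jkzd] add [giyxm,smhgq] -> 7 lines: ychcz utqki giyxm smhgq dtwoi wsa hwzaa
Hunk 2: at line 1 remove [giyxm,smhgq,dtwoi] add [jwpq,bginx,gfbyu] -> 7 lines: ychcz utqki jwpq bginx gfbyu wsa hwzaa
Hunk 3: at line 2 remove [jwpq] add [ril,vlxo,bpefz] -> 9 lines: ychcz utqki ril vlxo bpefz bginx gfbyu wsa hwzaa
Hunk 4: at line 1 remove [utqki,ril,vlxo] add [kds,rnx,aqj] -> 9 lines: ychcz kds rnx aqj bpefz bginx gfbyu wsa hwzaa
Hunk 5: at line 1 remove [kds] add [fcp,tpuh,xup] -> 11 lines: ychcz fcp tpuh xup rnx aqj bpefz bginx gfbyu wsa hwzaa
Hunk 6: at line 6 remove [bpefz] add [coa,dusyy,nvnqf] -> 13 lines: ychcz fcp tpuh xup rnx aqj coa dusyy nvnqf bginx gfbyu wsa hwzaa
Hunk 7: at line 1 remove [fcp] add [ohg,voy] -> 14 lines: ychcz ohg voy tpuh xup rnx aqj coa dusyy nvnqf bginx gfbyu wsa hwzaa
Final line count: 14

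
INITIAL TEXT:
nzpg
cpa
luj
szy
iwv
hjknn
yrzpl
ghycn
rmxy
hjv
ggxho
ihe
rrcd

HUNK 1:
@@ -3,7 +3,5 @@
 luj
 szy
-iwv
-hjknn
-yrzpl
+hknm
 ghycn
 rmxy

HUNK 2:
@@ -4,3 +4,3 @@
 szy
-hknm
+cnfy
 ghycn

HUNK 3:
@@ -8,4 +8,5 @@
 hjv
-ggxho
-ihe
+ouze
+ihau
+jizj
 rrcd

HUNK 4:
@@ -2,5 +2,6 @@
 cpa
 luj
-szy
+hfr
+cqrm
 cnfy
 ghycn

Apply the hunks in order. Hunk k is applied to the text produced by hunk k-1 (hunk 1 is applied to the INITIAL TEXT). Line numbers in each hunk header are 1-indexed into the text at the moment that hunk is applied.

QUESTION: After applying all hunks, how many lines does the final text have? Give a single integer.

Answer: 13

Derivation:
Hunk 1: at line 3 remove [iwv,hjknn,yrzpl] add [hknm] -> 11 lines: nzpg cpa luj szy hknm ghycn rmxy hjv ggxho ihe rrcd
Hunk 2: at line 4 remove [hknm] add [cnfy] -> 11 lines: nzpg cpa luj szy cnfy ghycn rmxy hjv ggxho ihe rrcd
Hunk 3: at line 8 remove [ggxho,ihe] add [ouze,ihau,jizj] -> 12 lines: nzpg cpa luj szy cnfy ghycn rmxy hjv ouze ihau jizj rrcd
Hunk 4: at line 2 remove [szy] add [hfr,cqrm] -> 13 lines: nzpg cpa luj hfr cqrm cnfy ghycn rmxy hjv ouze ihau jizj rrcd
Final line count: 13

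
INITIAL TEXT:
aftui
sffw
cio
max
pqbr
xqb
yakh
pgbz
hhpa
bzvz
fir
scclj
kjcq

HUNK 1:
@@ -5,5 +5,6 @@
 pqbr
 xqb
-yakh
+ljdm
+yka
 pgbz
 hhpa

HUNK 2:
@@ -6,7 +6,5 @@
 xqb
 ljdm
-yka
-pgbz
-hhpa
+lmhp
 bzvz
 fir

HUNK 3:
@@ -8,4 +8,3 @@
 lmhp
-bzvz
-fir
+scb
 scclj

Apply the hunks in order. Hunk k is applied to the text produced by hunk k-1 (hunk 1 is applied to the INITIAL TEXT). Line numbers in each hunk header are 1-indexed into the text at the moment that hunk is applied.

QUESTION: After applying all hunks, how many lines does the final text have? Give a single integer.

Answer: 11

Derivation:
Hunk 1: at line 5 remove [yakh] add [ljdm,yka] -> 14 lines: aftui sffw cio max pqbr xqb ljdm yka pgbz hhpa bzvz fir scclj kjcq
Hunk 2: at line 6 remove [yka,pgbz,hhpa] add [lmhp] -> 12 lines: aftui sffw cio max pqbr xqb ljdm lmhp bzvz fir scclj kjcq
Hunk 3: at line 8 remove [bzvz,fir] add [scb] -> 11 lines: aftui sffw cio max pqbr xqb ljdm lmhp scb scclj kjcq
Final line count: 11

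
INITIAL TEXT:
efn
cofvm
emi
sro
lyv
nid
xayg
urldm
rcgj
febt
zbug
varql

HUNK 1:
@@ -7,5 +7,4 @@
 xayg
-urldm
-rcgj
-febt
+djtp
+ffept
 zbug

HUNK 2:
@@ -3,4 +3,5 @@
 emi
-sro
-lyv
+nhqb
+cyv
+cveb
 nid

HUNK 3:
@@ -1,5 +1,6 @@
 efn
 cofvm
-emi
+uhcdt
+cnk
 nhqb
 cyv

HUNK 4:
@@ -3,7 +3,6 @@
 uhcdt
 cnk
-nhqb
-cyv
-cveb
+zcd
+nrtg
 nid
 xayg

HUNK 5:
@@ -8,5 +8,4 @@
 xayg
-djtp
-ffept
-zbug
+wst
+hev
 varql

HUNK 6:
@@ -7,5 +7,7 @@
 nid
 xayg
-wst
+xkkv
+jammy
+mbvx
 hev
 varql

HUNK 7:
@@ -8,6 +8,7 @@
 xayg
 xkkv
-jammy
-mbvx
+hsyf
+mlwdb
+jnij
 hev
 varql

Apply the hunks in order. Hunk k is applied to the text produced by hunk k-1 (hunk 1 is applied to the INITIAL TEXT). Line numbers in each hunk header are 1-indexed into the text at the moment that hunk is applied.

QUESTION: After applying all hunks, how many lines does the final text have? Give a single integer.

Hunk 1: at line 7 remove [urldm,rcgj,febt] add [djtp,ffept] -> 11 lines: efn cofvm emi sro lyv nid xayg djtp ffept zbug varql
Hunk 2: at line 3 remove [sro,lyv] add [nhqb,cyv,cveb] -> 12 lines: efn cofvm emi nhqb cyv cveb nid xayg djtp ffept zbug varql
Hunk 3: at line 1 remove [emi] add [uhcdt,cnk] -> 13 lines: efn cofvm uhcdt cnk nhqb cyv cveb nid xayg djtp ffept zbug varql
Hunk 4: at line 3 remove [nhqb,cyv,cveb] add [zcd,nrtg] -> 12 lines: efn cofvm uhcdt cnk zcd nrtg nid xayg djtp ffept zbug varql
Hunk 5: at line 8 remove [djtp,ffept,zbug] add [wst,hev] -> 11 lines: efn cofvm uhcdt cnk zcd nrtg nid xayg wst hev varql
Hunk 6: at line 7 remove [wst] add [xkkv,jammy,mbvx] -> 13 lines: efn cofvm uhcdt cnk zcd nrtg nid xayg xkkv jammy mbvx hev varql
Hunk 7: at line 8 remove [jammy,mbvx] add [hsyf,mlwdb,jnij] -> 14 lines: efn cofvm uhcdt cnk zcd nrtg nid xayg xkkv hsyf mlwdb jnij hev varql
Final line count: 14

Answer: 14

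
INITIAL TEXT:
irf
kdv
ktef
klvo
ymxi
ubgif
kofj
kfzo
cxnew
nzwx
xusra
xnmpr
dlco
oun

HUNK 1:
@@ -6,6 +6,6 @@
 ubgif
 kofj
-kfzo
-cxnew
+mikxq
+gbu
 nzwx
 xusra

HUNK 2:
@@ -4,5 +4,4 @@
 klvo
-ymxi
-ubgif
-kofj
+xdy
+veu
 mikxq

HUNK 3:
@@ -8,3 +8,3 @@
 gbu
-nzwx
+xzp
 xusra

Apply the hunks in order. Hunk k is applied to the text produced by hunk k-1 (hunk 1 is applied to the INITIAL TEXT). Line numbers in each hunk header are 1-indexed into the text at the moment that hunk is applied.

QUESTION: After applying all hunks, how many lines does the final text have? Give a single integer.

Answer: 13

Derivation:
Hunk 1: at line 6 remove [kfzo,cxnew] add [mikxq,gbu] -> 14 lines: irf kdv ktef klvo ymxi ubgif kofj mikxq gbu nzwx xusra xnmpr dlco oun
Hunk 2: at line 4 remove [ymxi,ubgif,kofj] add [xdy,veu] -> 13 lines: irf kdv ktef klvo xdy veu mikxq gbu nzwx xusra xnmpr dlco oun
Hunk 3: at line 8 remove [nzwx] add [xzp] -> 13 lines: irf kdv ktef klvo xdy veu mikxq gbu xzp xusra xnmpr dlco oun
Final line count: 13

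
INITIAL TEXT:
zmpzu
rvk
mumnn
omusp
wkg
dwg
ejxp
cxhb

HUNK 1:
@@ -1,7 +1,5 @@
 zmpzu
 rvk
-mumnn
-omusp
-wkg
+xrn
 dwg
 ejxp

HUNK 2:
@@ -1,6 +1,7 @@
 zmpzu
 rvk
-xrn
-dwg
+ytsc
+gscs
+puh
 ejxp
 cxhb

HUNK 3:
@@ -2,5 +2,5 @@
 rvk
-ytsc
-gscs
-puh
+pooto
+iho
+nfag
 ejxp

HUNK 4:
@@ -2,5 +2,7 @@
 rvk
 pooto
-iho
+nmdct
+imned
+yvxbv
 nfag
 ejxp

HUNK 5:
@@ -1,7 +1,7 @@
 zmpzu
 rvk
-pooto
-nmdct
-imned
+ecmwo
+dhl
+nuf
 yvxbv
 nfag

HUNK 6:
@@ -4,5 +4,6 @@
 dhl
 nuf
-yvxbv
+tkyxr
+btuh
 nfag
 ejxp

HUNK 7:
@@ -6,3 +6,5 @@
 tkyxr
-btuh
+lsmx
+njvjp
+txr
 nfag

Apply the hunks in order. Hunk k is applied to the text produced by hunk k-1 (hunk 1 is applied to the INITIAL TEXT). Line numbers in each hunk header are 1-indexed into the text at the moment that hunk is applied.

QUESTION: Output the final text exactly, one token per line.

Answer: zmpzu
rvk
ecmwo
dhl
nuf
tkyxr
lsmx
njvjp
txr
nfag
ejxp
cxhb

Derivation:
Hunk 1: at line 1 remove [mumnn,omusp,wkg] add [xrn] -> 6 lines: zmpzu rvk xrn dwg ejxp cxhb
Hunk 2: at line 1 remove [xrn,dwg] add [ytsc,gscs,puh] -> 7 lines: zmpzu rvk ytsc gscs puh ejxp cxhb
Hunk 3: at line 2 remove [ytsc,gscs,puh] add [pooto,iho,nfag] -> 7 lines: zmpzu rvk pooto iho nfag ejxp cxhb
Hunk 4: at line 2 remove [iho] add [nmdct,imned,yvxbv] -> 9 lines: zmpzu rvk pooto nmdct imned yvxbv nfag ejxp cxhb
Hunk 5: at line 1 remove [pooto,nmdct,imned] add [ecmwo,dhl,nuf] -> 9 lines: zmpzu rvk ecmwo dhl nuf yvxbv nfag ejxp cxhb
Hunk 6: at line 4 remove [yvxbv] add [tkyxr,btuh] -> 10 lines: zmpzu rvk ecmwo dhl nuf tkyxr btuh nfag ejxp cxhb
Hunk 7: at line 6 remove [btuh] add [lsmx,njvjp,txr] -> 12 lines: zmpzu rvk ecmwo dhl nuf tkyxr lsmx njvjp txr nfag ejxp cxhb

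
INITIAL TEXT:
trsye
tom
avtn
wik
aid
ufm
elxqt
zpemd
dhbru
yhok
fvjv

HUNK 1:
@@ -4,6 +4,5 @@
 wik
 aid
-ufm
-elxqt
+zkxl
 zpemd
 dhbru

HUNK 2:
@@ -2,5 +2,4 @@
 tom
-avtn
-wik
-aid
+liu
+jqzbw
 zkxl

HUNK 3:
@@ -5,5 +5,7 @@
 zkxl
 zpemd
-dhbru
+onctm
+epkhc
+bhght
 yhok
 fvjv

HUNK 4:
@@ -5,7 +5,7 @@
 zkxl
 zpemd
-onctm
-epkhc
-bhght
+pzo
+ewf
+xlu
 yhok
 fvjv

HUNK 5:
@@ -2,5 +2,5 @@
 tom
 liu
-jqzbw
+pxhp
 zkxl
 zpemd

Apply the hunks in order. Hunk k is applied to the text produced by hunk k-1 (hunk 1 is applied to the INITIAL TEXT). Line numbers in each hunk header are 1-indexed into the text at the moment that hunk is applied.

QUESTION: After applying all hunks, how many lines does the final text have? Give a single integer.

Answer: 11

Derivation:
Hunk 1: at line 4 remove [ufm,elxqt] add [zkxl] -> 10 lines: trsye tom avtn wik aid zkxl zpemd dhbru yhok fvjv
Hunk 2: at line 2 remove [avtn,wik,aid] add [liu,jqzbw] -> 9 lines: trsye tom liu jqzbw zkxl zpemd dhbru yhok fvjv
Hunk 3: at line 5 remove [dhbru] add [onctm,epkhc,bhght] -> 11 lines: trsye tom liu jqzbw zkxl zpemd onctm epkhc bhght yhok fvjv
Hunk 4: at line 5 remove [onctm,epkhc,bhght] add [pzo,ewf,xlu] -> 11 lines: trsye tom liu jqzbw zkxl zpemd pzo ewf xlu yhok fvjv
Hunk 5: at line 2 remove [jqzbw] add [pxhp] -> 11 lines: trsye tom liu pxhp zkxl zpemd pzo ewf xlu yhok fvjv
Final line count: 11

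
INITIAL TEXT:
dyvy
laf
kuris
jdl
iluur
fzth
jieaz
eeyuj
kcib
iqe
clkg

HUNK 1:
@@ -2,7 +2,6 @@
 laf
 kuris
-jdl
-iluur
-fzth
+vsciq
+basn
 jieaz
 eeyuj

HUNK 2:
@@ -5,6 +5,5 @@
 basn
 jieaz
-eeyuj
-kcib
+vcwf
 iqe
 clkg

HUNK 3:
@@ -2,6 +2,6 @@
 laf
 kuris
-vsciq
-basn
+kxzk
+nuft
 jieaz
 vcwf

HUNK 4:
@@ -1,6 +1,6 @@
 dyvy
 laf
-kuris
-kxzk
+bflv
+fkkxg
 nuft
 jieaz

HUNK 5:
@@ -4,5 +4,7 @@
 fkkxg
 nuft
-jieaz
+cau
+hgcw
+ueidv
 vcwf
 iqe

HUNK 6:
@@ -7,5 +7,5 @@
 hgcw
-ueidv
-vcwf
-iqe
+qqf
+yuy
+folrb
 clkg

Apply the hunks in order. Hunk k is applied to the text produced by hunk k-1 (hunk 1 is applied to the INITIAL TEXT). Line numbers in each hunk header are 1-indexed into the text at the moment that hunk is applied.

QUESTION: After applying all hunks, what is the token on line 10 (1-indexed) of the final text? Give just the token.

Hunk 1: at line 2 remove [jdl,iluur,fzth] add [vsciq,basn] -> 10 lines: dyvy laf kuris vsciq basn jieaz eeyuj kcib iqe clkg
Hunk 2: at line 5 remove [eeyuj,kcib] add [vcwf] -> 9 lines: dyvy laf kuris vsciq basn jieaz vcwf iqe clkg
Hunk 3: at line 2 remove [vsciq,basn] add [kxzk,nuft] -> 9 lines: dyvy laf kuris kxzk nuft jieaz vcwf iqe clkg
Hunk 4: at line 1 remove [kuris,kxzk] add [bflv,fkkxg] -> 9 lines: dyvy laf bflv fkkxg nuft jieaz vcwf iqe clkg
Hunk 5: at line 4 remove [jieaz] add [cau,hgcw,ueidv] -> 11 lines: dyvy laf bflv fkkxg nuft cau hgcw ueidv vcwf iqe clkg
Hunk 6: at line 7 remove [ueidv,vcwf,iqe] add [qqf,yuy,folrb] -> 11 lines: dyvy laf bflv fkkxg nuft cau hgcw qqf yuy folrb clkg
Final line 10: folrb

Answer: folrb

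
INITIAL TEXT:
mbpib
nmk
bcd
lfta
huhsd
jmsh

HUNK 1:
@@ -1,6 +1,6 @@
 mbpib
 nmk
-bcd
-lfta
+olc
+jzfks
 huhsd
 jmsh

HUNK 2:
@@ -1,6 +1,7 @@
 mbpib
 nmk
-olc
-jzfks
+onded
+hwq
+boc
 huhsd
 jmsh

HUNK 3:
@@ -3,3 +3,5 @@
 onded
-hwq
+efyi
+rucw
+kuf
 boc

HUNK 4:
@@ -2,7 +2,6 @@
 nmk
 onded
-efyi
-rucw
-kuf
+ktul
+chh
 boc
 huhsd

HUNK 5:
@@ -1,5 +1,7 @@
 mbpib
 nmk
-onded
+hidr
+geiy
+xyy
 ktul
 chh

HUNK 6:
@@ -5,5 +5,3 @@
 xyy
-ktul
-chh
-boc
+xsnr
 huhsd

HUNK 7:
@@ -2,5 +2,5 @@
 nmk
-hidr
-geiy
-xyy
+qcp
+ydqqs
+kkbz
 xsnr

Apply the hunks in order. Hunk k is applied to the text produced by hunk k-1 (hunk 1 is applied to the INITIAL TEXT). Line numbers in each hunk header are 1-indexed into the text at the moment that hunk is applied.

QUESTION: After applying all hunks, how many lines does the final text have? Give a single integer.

Answer: 8

Derivation:
Hunk 1: at line 1 remove [bcd,lfta] add [olc,jzfks] -> 6 lines: mbpib nmk olc jzfks huhsd jmsh
Hunk 2: at line 1 remove [olc,jzfks] add [onded,hwq,boc] -> 7 lines: mbpib nmk onded hwq boc huhsd jmsh
Hunk 3: at line 3 remove [hwq] add [efyi,rucw,kuf] -> 9 lines: mbpib nmk onded efyi rucw kuf boc huhsd jmsh
Hunk 4: at line 2 remove [efyi,rucw,kuf] add [ktul,chh] -> 8 lines: mbpib nmk onded ktul chh boc huhsd jmsh
Hunk 5: at line 1 remove [onded] add [hidr,geiy,xyy] -> 10 lines: mbpib nmk hidr geiy xyy ktul chh boc huhsd jmsh
Hunk 6: at line 5 remove [ktul,chh,boc] add [xsnr] -> 8 lines: mbpib nmk hidr geiy xyy xsnr huhsd jmsh
Hunk 7: at line 2 remove [hidr,geiy,xyy] add [qcp,ydqqs,kkbz] -> 8 lines: mbpib nmk qcp ydqqs kkbz xsnr huhsd jmsh
Final line count: 8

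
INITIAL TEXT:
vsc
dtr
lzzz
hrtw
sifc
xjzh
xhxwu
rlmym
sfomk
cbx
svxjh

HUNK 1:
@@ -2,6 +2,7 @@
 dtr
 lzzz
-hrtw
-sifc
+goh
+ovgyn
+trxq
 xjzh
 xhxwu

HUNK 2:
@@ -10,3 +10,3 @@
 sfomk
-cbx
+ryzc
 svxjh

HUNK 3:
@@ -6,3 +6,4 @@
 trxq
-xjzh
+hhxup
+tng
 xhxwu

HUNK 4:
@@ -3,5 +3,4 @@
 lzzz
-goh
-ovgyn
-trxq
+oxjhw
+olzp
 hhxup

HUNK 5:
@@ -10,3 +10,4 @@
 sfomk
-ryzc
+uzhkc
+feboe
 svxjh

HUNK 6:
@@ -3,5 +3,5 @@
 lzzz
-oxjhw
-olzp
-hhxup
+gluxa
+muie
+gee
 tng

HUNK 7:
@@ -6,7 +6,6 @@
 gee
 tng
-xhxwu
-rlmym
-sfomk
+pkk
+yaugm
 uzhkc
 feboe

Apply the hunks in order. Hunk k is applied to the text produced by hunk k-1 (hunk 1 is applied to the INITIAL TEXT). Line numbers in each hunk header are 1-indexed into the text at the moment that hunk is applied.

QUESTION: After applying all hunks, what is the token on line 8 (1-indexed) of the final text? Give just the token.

Hunk 1: at line 2 remove [hrtw,sifc] add [goh,ovgyn,trxq] -> 12 lines: vsc dtr lzzz goh ovgyn trxq xjzh xhxwu rlmym sfomk cbx svxjh
Hunk 2: at line 10 remove [cbx] add [ryzc] -> 12 lines: vsc dtr lzzz goh ovgyn trxq xjzh xhxwu rlmym sfomk ryzc svxjh
Hunk 3: at line 6 remove [xjzh] add [hhxup,tng] -> 13 lines: vsc dtr lzzz goh ovgyn trxq hhxup tng xhxwu rlmym sfomk ryzc svxjh
Hunk 4: at line 3 remove [goh,ovgyn,trxq] add [oxjhw,olzp] -> 12 lines: vsc dtr lzzz oxjhw olzp hhxup tng xhxwu rlmym sfomk ryzc svxjh
Hunk 5: at line 10 remove [ryzc] add [uzhkc,feboe] -> 13 lines: vsc dtr lzzz oxjhw olzp hhxup tng xhxwu rlmym sfomk uzhkc feboe svxjh
Hunk 6: at line 3 remove [oxjhw,olzp,hhxup] add [gluxa,muie,gee] -> 13 lines: vsc dtr lzzz gluxa muie gee tng xhxwu rlmym sfomk uzhkc feboe svxjh
Hunk 7: at line 6 remove [xhxwu,rlmym,sfomk] add [pkk,yaugm] -> 12 lines: vsc dtr lzzz gluxa muie gee tng pkk yaugm uzhkc feboe svxjh
Final line 8: pkk

Answer: pkk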